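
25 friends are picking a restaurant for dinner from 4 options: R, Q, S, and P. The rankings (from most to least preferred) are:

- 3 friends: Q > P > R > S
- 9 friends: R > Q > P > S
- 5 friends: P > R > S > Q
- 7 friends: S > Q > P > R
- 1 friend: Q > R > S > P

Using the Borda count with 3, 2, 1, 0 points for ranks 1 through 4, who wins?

R: 3·1 + 9·3 + 5·2 + 7·0 + 1·2 = 42
Q: 3·3 + 9·2 + 5·0 + 7·2 + 1·3 = 44
S: 3·0 + 9·0 + 5·1 + 7·3 + 1·1 = 27
P: 3·2 + 9·1 + 5·3 + 7·1 + 1·0 = 37
Q has the highest Borda score (44).

Q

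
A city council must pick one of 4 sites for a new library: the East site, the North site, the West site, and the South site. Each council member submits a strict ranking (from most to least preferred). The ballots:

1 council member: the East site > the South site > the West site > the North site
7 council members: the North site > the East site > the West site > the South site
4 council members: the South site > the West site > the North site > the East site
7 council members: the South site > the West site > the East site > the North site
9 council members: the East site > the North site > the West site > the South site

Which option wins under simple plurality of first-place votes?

First-place votes: the East site 10, the North site 7, the West site 0, the South site 11.
the South site has the most first-place votes.

the South site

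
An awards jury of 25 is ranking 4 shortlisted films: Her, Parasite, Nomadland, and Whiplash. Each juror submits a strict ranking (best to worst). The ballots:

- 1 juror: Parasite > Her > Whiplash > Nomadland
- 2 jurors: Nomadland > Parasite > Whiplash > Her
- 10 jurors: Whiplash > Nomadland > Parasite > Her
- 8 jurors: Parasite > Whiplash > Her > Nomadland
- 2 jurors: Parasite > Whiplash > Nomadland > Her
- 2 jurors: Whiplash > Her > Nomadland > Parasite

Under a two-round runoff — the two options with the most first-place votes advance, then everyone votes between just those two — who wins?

Parasite

Round 1 first-place votes: Her 0, Parasite 11, Nomadland 2, Whiplash 12.
Whiplash and Parasite advance.
Runoff: Whiplash is preferred to Parasite by 12 voters; Parasite by 13.
Parasite wins the runoff.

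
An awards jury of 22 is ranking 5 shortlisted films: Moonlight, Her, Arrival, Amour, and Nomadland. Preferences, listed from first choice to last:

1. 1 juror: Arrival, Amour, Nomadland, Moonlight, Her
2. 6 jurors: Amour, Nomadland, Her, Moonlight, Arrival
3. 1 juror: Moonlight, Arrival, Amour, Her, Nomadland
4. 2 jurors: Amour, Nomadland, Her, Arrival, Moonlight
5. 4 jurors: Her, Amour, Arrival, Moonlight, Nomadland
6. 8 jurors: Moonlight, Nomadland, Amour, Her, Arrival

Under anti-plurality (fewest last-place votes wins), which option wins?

Amour

Last-place votes: Moonlight 2, Her 1, Arrival 14, Amour 0, Nomadland 5.
Amour is ranked last by the fewest voters, so Amour wins.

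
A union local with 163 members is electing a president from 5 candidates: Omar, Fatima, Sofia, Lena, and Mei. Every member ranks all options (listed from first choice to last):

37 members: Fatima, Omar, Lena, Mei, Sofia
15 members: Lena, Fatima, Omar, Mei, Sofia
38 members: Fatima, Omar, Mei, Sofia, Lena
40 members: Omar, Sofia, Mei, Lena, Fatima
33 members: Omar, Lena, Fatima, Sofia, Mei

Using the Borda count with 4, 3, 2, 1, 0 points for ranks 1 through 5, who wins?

Omar: 37·3 + 15·2 + 38·3 + 40·4 + 33·4 = 547
Fatima: 37·4 + 15·3 + 38·4 + 40·0 + 33·2 = 411
Sofia: 37·0 + 15·0 + 38·1 + 40·3 + 33·1 = 191
Lena: 37·2 + 15·4 + 38·0 + 40·1 + 33·3 = 273
Mei: 37·1 + 15·1 + 38·2 + 40·2 + 33·0 = 208
Omar has the highest Borda score (547).

Omar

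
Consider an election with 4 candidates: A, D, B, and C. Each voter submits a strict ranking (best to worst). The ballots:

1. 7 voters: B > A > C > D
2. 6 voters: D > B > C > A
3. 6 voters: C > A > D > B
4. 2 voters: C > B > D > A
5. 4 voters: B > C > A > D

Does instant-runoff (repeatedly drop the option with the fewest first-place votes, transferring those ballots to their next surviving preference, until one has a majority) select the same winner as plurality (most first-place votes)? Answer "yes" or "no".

Instant-runoff — R1 A 0, D 6, B 11, C 8 (A out); R2 D 6, B 11, C 8 (D out); R3 B 17, C 8 (B winner). Winner: B.
Plurality — first-place votes: A 0, D 6, B 11, C 8. Winner: B.
The two methods agree.

yes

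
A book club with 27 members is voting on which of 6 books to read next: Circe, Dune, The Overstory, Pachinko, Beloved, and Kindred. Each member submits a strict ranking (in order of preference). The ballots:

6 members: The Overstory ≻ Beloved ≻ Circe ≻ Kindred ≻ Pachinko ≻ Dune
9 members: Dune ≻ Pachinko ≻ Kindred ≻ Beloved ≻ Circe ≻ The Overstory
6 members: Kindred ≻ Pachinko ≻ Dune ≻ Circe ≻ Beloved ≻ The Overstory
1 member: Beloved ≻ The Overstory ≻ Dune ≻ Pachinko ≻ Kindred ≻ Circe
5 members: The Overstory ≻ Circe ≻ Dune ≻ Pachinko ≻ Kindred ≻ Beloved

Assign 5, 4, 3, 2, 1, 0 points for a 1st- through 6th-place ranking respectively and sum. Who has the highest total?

Circe: 6·3 + 9·1 + 6·2 + 1·0 + 5·4 = 59
Dune: 6·0 + 9·5 + 6·3 + 1·3 + 5·3 = 81
The Overstory: 6·5 + 9·0 + 6·0 + 1·4 + 5·5 = 59
Pachinko: 6·1 + 9·4 + 6·4 + 1·2 + 5·2 = 78
Beloved: 6·4 + 9·2 + 6·1 + 1·5 + 5·0 = 53
Kindred: 6·2 + 9·3 + 6·5 + 1·1 + 5·1 = 75
Dune has the highest Borda score (81).

Dune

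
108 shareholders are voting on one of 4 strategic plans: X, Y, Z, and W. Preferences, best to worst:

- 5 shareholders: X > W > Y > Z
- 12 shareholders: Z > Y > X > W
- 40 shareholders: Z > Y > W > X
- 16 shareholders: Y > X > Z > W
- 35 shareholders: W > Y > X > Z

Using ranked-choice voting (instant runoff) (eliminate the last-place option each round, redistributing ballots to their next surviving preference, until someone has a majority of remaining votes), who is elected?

Round 1: X 5, Y 16, Z 52, W 35. Eliminate X.
Round 2: Y 16, Z 52, W 40. Eliminate Y.
Round 3: Z 68, W 40. Z has a majority.

Z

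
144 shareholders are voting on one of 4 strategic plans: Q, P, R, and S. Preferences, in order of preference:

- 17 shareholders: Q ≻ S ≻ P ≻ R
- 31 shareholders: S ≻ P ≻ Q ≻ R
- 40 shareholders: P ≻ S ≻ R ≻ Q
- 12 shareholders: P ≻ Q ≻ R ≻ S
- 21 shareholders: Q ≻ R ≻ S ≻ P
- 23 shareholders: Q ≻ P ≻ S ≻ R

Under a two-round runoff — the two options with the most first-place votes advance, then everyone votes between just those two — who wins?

Round 1 first-place votes: Q 61, P 52, R 0, S 31.
Q and P advance.
Runoff: Q is preferred to P by 61 voters; P by 83.
P wins the runoff.

P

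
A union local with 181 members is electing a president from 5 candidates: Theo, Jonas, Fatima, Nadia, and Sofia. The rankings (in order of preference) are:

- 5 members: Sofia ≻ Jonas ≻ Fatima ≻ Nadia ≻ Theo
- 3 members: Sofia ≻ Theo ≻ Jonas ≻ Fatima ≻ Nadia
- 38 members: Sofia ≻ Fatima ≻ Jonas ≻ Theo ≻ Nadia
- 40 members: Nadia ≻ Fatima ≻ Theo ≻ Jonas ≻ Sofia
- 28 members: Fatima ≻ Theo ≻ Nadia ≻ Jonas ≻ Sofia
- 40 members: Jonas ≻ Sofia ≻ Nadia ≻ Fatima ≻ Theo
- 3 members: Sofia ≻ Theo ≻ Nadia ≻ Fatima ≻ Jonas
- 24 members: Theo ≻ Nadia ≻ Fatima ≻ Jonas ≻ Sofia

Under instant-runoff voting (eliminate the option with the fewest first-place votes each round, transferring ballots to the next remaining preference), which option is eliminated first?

Theo

Round 1: Theo 24, Jonas 40, Fatima 28, Nadia 40, Sofia 49. Eliminate Theo.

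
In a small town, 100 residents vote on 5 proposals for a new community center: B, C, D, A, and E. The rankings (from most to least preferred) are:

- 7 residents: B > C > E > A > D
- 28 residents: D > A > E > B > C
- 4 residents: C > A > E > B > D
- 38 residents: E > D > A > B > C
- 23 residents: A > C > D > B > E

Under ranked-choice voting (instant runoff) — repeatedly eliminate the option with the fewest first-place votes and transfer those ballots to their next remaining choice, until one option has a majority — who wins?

Round 1: B 7, C 4, D 28, A 23, E 38. Eliminate C.
Round 2: B 7, D 28, A 27, E 38. Eliminate B.
Round 3: D 28, A 27, E 45. Eliminate A.
Round 4: D 51, E 49. D has a majority.

D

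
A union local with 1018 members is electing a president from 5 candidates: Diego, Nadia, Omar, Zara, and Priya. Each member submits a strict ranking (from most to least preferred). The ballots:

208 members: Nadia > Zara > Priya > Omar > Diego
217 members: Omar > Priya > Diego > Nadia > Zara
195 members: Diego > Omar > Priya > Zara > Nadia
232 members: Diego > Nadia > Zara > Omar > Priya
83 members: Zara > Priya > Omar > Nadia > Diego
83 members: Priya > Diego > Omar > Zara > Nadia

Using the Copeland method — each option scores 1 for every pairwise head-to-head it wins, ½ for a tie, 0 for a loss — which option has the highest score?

Diego

Diego: beats Nadia, Omar, and Zara; loses to Priya → score 3.
Nadia: beats Zara; loses to Diego, Omar, and Priya → score 1.
Omar: beats Nadia and Priya; loses to Diego and Zara → score 2.
Zara: beats Omar and Priya; loses to Diego and Nadia → score 2.
Priya: beats Diego and Nadia; loses to Omar and Zara → score 2.
Diego has the best pairwise record.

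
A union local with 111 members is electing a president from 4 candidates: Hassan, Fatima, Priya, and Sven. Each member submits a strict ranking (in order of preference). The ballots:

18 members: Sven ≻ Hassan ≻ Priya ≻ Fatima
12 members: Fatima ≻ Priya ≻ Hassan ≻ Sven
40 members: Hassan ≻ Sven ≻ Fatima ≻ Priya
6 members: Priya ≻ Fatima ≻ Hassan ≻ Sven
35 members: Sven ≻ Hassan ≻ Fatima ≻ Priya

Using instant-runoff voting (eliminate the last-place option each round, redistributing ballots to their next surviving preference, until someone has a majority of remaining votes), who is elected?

Hassan

Round 1: Hassan 40, Fatima 12, Priya 6, Sven 53. Eliminate Priya.
Round 2: Hassan 40, Fatima 18, Sven 53. Eliminate Fatima.
Round 3: Hassan 58, Sven 53. Hassan has a majority.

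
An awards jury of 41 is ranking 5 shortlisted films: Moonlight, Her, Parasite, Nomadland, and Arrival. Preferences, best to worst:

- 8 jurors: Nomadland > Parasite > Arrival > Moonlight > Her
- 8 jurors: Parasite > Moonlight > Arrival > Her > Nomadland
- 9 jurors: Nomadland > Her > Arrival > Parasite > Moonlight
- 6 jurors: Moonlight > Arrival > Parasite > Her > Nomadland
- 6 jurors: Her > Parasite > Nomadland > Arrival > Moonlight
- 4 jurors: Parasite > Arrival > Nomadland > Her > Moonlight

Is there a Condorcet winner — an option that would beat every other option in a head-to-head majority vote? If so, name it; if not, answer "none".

Parasite vs Moonlight: 35–6 for Parasite.
Parasite vs Her: 26–15 for Parasite.
Parasite vs Nomadland: 24–17 for Parasite.
Parasite vs Arrival: 26–15 for Parasite.
Parasite beats every other option head-to-head.

Parasite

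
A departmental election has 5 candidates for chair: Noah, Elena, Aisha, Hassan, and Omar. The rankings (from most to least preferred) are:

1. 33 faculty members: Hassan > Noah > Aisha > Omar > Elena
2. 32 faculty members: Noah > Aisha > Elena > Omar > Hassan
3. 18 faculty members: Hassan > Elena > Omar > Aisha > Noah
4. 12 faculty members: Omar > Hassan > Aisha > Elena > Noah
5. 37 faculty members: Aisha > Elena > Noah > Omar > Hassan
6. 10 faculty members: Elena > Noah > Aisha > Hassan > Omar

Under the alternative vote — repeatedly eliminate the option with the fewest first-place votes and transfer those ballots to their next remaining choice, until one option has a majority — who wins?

Round 1: Noah 32, Elena 10, Aisha 37, Hassan 51, Omar 12. Eliminate Elena.
Round 2: Noah 42, Aisha 37, Hassan 51, Omar 12. Eliminate Omar.
Round 3: Noah 42, Aisha 37, Hassan 63. Eliminate Aisha.
Round 4: Noah 79, Hassan 63. Noah has a majority.

Noah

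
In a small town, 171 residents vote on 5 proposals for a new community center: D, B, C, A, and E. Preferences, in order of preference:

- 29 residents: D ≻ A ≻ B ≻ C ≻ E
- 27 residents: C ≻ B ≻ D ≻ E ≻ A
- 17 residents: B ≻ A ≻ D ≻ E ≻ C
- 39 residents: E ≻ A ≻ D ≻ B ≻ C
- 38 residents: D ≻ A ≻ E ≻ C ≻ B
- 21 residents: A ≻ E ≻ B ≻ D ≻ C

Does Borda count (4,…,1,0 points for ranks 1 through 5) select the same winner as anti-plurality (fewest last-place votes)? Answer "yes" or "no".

yes

Borda — scores: D 455, B 288, C 175, A 453, E 339. Winner: D.
Anti-plurality — last-place votes: D 0, B 38, C 77, A 27, E 29. Winner: D.
The two methods agree.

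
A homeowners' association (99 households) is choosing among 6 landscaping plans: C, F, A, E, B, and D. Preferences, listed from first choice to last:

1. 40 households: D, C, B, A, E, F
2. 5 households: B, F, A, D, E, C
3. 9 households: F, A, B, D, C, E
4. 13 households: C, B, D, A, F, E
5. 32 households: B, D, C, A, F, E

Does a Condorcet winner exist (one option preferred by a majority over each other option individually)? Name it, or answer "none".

none

Checking pairwise contests:
D beats C 86–13.
C beats F 85–14.
C beats A 85–14.
C beats E 94–5.
C beats B 53–46.
B beats D 59–40.
Every option loses at least one head-to-head, so there is no Condorcet winner.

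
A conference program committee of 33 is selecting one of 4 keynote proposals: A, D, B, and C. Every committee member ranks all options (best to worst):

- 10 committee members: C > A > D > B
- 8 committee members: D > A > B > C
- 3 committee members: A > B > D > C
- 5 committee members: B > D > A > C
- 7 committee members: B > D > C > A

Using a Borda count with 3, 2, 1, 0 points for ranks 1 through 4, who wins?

D

A: 10·2 + 8·2 + 3·3 + 5·1 + 7·0 = 50
D: 10·1 + 8·3 + 3·1 + 5·2 + 7·2 = 61
B: 10·0 + 8·1 + 3·2 + 5·3 + 7·3 = 50
C: 10·3 + 8·0 + 3·0 + 5·0 + 7·1 = 37
D has the highest Borda score (61).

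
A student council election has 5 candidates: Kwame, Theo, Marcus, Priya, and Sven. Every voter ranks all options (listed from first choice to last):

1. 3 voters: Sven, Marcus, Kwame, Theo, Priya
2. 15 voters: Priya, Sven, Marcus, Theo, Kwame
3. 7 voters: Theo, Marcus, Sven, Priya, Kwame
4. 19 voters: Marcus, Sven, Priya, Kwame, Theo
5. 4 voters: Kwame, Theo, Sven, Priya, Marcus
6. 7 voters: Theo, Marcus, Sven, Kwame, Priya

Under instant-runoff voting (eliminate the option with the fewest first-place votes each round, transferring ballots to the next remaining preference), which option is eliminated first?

Sven

Round 1: Kwame 4, Theo 14, Marcus 19, Priya 15, Sven 3. Eliminate Sven.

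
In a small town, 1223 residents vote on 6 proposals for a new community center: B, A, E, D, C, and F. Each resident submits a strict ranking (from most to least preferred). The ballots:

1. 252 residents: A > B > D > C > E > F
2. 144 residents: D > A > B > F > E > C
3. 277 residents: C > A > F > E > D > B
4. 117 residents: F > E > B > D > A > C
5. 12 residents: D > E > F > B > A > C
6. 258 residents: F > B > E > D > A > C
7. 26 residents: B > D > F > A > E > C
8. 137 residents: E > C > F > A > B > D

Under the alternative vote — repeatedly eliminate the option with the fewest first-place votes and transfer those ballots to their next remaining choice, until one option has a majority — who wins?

Round 1: B 26, A 252, E 137, D 156, C 277, F 375. Eliminate B.
Round 2: A 252, E 137, D 182, C 277, F 375. Eliminate E.
Round 3: A 252, D 182, C 414, F 375. Eliminate D.
Round 4: A 396, C 414, F 413. Eliminate A.
Round 5: C 666, F 557. C has a majority.

C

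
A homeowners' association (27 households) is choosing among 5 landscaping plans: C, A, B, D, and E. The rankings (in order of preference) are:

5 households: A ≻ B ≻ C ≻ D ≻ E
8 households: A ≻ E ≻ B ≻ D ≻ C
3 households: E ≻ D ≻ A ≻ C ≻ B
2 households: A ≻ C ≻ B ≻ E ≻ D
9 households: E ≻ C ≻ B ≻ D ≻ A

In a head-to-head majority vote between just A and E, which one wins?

Voters preferring A to E: 15; preferring E to A: 12.
A wins the head-to-head.

A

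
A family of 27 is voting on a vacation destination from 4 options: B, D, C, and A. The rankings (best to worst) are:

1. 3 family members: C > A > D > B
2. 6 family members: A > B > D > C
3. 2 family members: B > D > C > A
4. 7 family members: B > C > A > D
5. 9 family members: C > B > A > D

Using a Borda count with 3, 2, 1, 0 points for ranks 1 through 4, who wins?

B: 3·0 + 6·2 + 2·3 + 7·3 + 9·2 = 57
D: 3·1 + 6·1 + 2·2 + 7·0 + 9·0 = 13
C: 3·3 + 6·0 + 2·1 + 7·2 + 9·3 = 52
A: 3·2 + 6·3 + 2·0 + 7·1 + 9·1 = 40
B has the highest Borda score (57).

B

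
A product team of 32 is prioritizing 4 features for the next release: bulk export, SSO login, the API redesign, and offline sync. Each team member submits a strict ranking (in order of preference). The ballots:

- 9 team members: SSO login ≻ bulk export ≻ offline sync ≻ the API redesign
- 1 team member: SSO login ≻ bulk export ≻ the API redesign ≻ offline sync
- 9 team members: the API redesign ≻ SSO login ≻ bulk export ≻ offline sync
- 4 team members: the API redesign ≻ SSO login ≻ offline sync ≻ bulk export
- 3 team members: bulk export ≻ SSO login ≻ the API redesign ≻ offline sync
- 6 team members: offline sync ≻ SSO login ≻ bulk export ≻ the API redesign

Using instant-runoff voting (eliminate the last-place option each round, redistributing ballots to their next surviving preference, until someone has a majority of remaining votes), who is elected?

SSO login

Round 1: bulk export 3, SSO login 10, the API redesign 13, offline sync 6. Eliminate bulk export.
Round 2: SSO login 13, the API redesign 13, offline sync 6. Eliminate offline sync.
Round 3: SSO login 19, the API redesign 13. SSO login has a majority.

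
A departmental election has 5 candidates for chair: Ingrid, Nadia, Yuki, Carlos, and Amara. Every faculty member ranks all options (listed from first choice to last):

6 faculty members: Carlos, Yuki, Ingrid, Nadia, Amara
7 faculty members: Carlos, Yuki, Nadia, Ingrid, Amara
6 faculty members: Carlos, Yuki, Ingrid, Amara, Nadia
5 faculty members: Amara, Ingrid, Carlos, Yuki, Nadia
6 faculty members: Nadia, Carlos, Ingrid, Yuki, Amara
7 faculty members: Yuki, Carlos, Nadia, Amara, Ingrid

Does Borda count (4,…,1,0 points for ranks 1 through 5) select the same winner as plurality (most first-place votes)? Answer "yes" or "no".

Borda — scores: Ingrid 58, Nadia 58, Yuki 96, Carlos 125, Amara 33. Winner: Carlos.
Plurality — first-place votes: Ingrid 0, Nadia 6, Yuki 7, Carlos 19, Amara 5. Winner: Carlos.
The two methods agree.

yes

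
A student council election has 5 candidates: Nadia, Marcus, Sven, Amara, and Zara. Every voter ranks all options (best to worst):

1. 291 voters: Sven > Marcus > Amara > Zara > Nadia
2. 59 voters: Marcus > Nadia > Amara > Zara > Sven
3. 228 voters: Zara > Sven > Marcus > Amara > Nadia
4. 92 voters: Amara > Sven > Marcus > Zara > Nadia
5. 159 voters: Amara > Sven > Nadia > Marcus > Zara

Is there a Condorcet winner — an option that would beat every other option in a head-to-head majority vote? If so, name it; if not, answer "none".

Sven vs Nadia: 770–59 for Sven.
Sven vs Marcus: 770–59 for Sven.
Sven vs Amara: 519–310 for Sven.
Sven vs Zara: 542–287 for Sven.
Sven beats every other option head-to-head.

Sven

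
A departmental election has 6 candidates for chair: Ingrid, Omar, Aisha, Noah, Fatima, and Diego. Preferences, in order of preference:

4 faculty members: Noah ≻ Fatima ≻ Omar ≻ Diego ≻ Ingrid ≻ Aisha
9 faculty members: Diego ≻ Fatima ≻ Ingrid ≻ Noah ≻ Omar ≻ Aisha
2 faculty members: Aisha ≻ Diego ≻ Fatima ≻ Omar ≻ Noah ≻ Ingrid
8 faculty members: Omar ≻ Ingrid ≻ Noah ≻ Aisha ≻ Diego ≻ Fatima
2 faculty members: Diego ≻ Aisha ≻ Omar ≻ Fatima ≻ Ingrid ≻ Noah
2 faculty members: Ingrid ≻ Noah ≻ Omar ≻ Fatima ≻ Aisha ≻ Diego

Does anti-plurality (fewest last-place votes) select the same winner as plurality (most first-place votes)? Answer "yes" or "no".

no

Anti-plurality — last-place votes: Ingrid 2, Omar 0, Aisha 13, Noah 2, Fatima 8, Diego 2. Winner: Omar.
Plurality — first-place votes: Ingrid 2, Omar 8, Aisha 2, Noah 4, Fatima 0, Diego 11. Winner: Diego.
The two methods disagree.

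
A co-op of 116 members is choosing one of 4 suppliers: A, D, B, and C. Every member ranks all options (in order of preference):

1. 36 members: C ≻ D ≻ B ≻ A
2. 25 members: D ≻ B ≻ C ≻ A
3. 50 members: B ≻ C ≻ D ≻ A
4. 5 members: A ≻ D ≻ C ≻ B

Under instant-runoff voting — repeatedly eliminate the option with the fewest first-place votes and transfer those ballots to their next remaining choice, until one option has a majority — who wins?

Round 1: A 5, D 25, B 50, C 36. Eliminate A.
Round 2: D 30, B 50, C 36. Eliminate D.
Round 3: B 75, C 41. B has a majority.

B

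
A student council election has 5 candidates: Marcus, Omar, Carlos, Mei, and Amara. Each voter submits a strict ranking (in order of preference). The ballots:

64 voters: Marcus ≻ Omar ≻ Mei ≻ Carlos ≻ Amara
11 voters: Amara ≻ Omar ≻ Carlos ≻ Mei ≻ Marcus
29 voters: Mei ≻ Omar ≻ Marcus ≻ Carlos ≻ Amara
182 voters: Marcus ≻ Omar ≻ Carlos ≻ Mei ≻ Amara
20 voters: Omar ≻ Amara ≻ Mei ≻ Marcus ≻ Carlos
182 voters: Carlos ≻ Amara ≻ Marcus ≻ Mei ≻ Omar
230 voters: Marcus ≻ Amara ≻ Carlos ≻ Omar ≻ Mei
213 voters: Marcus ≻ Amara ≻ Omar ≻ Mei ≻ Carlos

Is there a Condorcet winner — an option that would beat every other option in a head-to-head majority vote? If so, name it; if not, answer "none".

Marcus

Marcus vs Omar: 871–60 for Marcus.
Marcus vs Carlos: 738–193 for Marcus.
Marcus vs Mei: 871–60 for Marcus.
Marcus vs Amara: 718–213 for Marcus.
Marcus beats every other option head-to-head.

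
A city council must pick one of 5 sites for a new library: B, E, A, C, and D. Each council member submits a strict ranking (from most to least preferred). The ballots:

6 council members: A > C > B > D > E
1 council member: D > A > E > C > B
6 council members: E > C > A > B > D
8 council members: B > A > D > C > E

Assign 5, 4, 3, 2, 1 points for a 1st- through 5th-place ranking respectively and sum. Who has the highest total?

A

B: 6·3 + 1·1 + 6·2 + 8·5 = 71
E: 6·1 + 1·3 + 6·5 + 8·1 = 47
A: 6·5 + 1·4 + 6·3 + 8·4 = 84
C: 6·4 + 1·2 + 6·4 + 8·2 = 66
D: 6·2 + 1·5 + 6·1 + 8·3 = 47
A has the highest Borda score (84).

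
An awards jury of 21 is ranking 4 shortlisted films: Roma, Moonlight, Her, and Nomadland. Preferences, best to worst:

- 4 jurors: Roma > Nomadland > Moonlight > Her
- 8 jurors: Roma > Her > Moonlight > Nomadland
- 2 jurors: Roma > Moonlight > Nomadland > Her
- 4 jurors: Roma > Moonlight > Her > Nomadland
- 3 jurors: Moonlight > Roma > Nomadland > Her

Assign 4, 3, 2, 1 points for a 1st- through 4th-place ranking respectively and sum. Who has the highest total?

Roma

Roma: 4·4 + 8·4 + 2·4 + 4·4 + 3·3 = 81
Moonlight: 4·2 + 8·2 + 2·3 + 4·3 + 3·4 = 54
Her: 4·1 + 8·3 + 2·1 + 4·2 + 3·1 = 41
Nomadland: 4·3 + 8·1 + 2·2 + 4·1 + 3·2 = 34
Roma has the highest Borda score (81).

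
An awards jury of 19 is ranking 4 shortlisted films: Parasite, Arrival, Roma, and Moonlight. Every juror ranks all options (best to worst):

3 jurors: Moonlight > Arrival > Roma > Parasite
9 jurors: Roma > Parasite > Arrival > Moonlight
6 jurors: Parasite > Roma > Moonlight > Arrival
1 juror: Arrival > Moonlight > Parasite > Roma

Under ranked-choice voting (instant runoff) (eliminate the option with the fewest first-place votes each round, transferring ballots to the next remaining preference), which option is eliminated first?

Arrival

Round 1: Parasite 6, Arrival 1, Roma 9, Moonlight 3. Eliminate Arrival.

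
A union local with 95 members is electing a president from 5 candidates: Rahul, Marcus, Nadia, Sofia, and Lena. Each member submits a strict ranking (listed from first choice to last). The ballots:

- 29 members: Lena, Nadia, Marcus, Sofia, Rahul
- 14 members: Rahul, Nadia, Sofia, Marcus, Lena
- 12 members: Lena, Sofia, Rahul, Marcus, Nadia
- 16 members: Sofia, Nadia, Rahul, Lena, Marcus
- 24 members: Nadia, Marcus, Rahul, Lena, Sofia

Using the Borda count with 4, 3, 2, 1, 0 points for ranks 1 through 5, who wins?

Nadia

Rahul: 29·0 + 14·4 + 12·2 + 16·2 + 24·2 = 160
Marcus: 29·2 + 14·1 + 12·1 + 16·0 + 24·3 = 156
Nadia: 29·3 + 14·3 + 12·0 + 16·3 + 24·4 = 273
Sofia: 29·1 + 14·2 + 12·3 + 16·4 + 24·0 = 157
Lena: 29·4 + 14·0 + 12·4 + 16·1 + 24·1 = 204
Nadia has the highest Borda score (273).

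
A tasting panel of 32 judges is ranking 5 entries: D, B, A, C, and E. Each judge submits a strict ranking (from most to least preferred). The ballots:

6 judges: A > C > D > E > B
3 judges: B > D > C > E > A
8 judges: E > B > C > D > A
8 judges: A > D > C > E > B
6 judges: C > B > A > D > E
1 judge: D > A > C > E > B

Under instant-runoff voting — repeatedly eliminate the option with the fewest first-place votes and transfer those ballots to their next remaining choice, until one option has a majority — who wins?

C

Round 1: D 1, B 3, A 14, C 6, E 8. Eliminate D.
Round 2: B 3, A 15, C 6, E 8. Eliminate B.
Round 3: A 15, C 9, E 8. Eliminate E.
Round 4: A 15, C 17. C has a majority.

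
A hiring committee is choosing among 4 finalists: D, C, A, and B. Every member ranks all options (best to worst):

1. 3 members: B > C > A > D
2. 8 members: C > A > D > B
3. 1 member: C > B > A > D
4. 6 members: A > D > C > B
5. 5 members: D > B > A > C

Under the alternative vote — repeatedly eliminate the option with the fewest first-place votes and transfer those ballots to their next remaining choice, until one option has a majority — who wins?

C

Round 1: D 5, C 9, A 6, B 3. Eliminate B.
Round 2: D 5, C 12, A 6. C has a majority.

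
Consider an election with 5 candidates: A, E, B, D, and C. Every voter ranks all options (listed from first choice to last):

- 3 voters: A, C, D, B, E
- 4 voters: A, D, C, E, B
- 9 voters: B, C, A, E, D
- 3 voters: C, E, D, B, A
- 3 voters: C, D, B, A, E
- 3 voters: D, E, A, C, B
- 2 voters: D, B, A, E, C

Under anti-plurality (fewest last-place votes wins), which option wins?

C

Last-place votes: A 3, E 6, B 7, D 9, C 2.
C is ranked last by the fewest voters, so C wins.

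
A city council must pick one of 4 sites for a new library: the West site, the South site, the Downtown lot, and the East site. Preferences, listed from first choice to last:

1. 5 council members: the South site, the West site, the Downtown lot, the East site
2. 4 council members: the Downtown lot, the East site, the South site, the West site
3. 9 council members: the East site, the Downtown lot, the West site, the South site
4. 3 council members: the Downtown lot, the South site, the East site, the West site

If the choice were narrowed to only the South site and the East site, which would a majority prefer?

the East site

Voters preferring the South site to the East site: 8; preferring the East site to the South site: 13.
the East site wins the head-to-head.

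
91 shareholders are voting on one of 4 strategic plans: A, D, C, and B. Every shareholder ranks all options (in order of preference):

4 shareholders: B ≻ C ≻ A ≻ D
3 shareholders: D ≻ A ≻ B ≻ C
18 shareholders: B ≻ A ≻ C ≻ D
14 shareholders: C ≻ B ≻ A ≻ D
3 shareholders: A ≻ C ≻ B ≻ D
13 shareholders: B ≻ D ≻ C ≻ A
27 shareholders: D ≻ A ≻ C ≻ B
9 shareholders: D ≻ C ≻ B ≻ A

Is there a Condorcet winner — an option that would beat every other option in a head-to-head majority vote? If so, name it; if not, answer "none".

none

Checking pairwise contests:
D beats A 52–39.
B beats D 52–39.
A beats C 51–40.
C beats B 53–38.
Every option loses at least one head-to-head, so there is no Condorcet winner.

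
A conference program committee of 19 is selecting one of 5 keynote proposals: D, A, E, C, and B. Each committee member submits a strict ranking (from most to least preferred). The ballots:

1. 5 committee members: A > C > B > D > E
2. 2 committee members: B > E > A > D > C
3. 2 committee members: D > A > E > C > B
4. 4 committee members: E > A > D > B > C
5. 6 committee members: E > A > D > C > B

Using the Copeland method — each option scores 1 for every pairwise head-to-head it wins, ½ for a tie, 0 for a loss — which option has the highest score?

D: beats C and B; loses to A and E → score 2.
A: beats D, C, and B; loses to E → score 3.
E: beats D, A, C, and B → score 4.
C: beats B; loses to D, A, and E → score 1.
B: loses to D, A, E, and C → score 0.
E has the best pairwise record.

E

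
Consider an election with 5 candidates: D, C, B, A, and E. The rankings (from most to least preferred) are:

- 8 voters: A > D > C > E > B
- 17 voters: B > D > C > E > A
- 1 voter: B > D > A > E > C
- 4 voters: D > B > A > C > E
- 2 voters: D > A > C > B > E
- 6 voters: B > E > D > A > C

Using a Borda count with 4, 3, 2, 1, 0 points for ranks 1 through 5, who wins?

D

D: 8·3 + 17·3 + 1·3 + 4·4 + 2·4 + 6·2 = 114
C: 8·2 + 17·2 + 1·0 + 4·1 + 2·2 + 6·0 = 58
B: 8·0 + 17·4 + 1·4 + 4·3 + 2·1 + 6·4 = 110
A: 8·4 + 17·0 + 1·2 + 4·2 + 2·3 + 6·1 = 54
E: 8·1 + 17·1 + 1·1 + 4·0 + 2·0 + 6·3 = 44
D has the highest Borda score (114).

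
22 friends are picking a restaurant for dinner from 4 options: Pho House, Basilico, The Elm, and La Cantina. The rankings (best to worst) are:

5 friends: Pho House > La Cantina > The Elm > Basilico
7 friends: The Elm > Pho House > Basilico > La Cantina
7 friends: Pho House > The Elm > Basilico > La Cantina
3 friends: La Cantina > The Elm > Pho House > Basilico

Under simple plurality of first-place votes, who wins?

Pho House

First-place votes: Pho House 12, Basilico 0, The Elm 7, La Cantina 3.
Pho House has the most first-place votes.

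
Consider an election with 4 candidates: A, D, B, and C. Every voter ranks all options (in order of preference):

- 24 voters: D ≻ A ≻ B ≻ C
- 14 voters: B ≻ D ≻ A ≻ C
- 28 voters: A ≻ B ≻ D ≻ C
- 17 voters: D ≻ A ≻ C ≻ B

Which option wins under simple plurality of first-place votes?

D

First-place votes: A 28, D 41, B 14, C 0.
D has the most first-place votes.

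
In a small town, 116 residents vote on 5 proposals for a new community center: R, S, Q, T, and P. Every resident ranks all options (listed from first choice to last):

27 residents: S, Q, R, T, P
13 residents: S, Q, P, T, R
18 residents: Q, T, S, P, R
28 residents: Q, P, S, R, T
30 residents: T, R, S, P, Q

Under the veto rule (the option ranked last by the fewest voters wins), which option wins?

Last-place votes: R 31, S 0, Q 30, T 28, P 27.
S is ranked last by the fewest voters, so S wins.

S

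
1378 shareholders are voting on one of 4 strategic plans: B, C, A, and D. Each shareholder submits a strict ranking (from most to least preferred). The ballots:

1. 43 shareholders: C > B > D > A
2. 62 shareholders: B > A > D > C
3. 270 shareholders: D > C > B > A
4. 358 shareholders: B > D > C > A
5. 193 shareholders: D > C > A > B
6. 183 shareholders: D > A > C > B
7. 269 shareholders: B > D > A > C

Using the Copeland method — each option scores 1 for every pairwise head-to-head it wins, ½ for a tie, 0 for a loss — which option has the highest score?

B: beats A and D; ties C → score 2.5.
C: beats A; ties B; loses to D → score 1.5.
A: loses to B, C, and D → score 0.
D: beats C and A; loses to B → score 2.
B has the best pairwise record.

B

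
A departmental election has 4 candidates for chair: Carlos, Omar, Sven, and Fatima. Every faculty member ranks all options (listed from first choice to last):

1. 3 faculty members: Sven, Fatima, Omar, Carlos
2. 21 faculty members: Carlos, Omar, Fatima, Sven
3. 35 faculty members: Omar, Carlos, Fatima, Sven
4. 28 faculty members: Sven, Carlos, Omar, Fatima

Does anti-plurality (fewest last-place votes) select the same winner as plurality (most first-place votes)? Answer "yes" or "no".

Anti-plurality — last-place votes: Carlos 3, Omar 0, Sven 56, Fatima 28. Winner: Omar.
Plurality — first-place votes: Carlos 21, Omar 35, Sven 31, Fatima 0. Winner: Omar.
The two methods agree.

yes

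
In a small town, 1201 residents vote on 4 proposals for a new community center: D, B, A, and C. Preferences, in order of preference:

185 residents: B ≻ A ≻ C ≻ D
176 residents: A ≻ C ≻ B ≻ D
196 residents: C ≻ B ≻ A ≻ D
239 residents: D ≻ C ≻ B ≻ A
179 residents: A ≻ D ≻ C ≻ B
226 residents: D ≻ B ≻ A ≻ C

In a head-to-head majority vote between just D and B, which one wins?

Voters preferring D to B: 644; preferring B to D: 557.
D wins the head-to-head.

D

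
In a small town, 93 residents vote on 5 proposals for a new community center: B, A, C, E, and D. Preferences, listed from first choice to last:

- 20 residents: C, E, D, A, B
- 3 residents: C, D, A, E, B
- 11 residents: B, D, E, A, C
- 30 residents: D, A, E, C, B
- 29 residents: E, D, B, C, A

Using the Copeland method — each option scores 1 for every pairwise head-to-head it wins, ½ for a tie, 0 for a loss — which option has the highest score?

B: loses to A, C, E, and D → score 0.
A: beats B; loses to C, E, and D → score 1.
C: beats B and A; loses to E and D → score 2.
E: beats B, A, C, and D → score 4.
D: beats B, A, and C; loses to E → score 3.
E has the best pairwise record.

E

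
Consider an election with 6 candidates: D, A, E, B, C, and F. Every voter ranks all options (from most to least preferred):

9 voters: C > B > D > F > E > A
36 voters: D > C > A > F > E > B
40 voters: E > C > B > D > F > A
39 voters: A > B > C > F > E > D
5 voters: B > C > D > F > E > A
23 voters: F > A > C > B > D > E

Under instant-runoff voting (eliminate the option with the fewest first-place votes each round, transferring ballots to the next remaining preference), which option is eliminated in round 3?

F

Round 1: D 36, A 39, E 40, B 5, C 9, F 23. Eliminate B.
Round 2: D 36, A 39, E 40, C 14, F 23. Eliminate C.
Round 3: D 50, A 39, E 40, F 23. Eliminate F.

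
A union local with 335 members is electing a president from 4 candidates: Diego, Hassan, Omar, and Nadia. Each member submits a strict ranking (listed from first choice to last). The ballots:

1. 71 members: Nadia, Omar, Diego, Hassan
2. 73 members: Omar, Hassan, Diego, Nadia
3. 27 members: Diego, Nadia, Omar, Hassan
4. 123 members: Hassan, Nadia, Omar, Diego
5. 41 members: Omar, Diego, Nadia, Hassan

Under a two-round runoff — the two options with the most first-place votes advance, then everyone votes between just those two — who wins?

Round 1 first-place votes: Diego 27, Hassan 123, Omar 114, Nadia 71.
Hassan and Omar advance.
Runoff: Hassan is preferred to Omar by 123 voters; Omar by 212.
Omar wins the runoff.

Omar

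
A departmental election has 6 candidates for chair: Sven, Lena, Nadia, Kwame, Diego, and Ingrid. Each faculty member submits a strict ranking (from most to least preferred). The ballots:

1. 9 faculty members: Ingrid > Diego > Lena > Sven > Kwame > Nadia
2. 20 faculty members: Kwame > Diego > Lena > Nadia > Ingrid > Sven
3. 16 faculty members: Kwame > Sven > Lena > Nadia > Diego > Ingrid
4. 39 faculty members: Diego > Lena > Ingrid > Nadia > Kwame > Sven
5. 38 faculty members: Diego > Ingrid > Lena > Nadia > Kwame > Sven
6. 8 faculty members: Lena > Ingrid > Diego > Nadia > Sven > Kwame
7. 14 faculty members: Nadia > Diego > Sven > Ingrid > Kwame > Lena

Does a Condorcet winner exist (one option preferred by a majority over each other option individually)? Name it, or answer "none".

Diego vs Sven: 128–16 for Diego.
Diego vs Lena: 120–24 for Diego.
Diego vs Nadia: 114–30 for Diego.
Diego vs Kwame: 108–36 for Diego.
Diego vs Ingrid: 127–17 for Diego.
Diego beats every other option head-to-head.

Diego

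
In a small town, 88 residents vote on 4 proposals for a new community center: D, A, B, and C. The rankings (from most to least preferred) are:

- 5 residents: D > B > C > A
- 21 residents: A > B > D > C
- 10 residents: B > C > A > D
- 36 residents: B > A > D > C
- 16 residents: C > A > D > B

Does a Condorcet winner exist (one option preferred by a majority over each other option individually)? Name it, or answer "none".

B

B vs D: 67–21 for B.
B vs A: 51–37 for B.
B vs C: 72–16 for B.
B beats every other option head-to-head.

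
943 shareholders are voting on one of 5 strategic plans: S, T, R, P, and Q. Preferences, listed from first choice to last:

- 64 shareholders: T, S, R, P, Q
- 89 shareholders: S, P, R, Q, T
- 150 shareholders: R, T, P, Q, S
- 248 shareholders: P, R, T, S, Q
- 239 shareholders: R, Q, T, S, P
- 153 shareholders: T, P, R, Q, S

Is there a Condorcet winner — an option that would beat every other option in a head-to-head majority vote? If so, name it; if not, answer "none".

Checking pairwise contests:
T beats S 854–89.
R beats T 726–217.
P beats R 490–453.
T beats P 606–337.
T beats Q 615–328.
Every option loses at least one head-to-head, so there is no Condorcet winner.

none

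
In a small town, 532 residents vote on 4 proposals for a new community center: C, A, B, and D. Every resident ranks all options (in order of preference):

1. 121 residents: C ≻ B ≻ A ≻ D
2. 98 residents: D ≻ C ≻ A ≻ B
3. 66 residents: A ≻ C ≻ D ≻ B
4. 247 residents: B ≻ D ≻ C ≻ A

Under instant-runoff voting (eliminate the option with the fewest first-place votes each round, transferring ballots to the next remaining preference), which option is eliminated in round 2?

Round 1: C 121, A 66, B 247, D 98. Eliminate A.
Round 2: C 187, B 247, D 98. Eliminate D.

D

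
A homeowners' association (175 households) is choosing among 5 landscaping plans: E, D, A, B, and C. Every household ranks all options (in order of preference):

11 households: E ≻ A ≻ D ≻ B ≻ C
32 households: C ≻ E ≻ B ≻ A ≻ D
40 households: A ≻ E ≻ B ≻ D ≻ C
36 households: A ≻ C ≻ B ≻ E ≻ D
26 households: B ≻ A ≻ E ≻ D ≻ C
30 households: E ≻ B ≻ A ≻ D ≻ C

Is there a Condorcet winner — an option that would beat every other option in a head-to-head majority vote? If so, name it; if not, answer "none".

none

Checking pairwise contests:
A beats E 102–73.
E beats D 175–0.
B beats A 88–87.
E beats B 113–62.
E beats C 107–68.
Every option loses at least one head-to-head, so there is no Condorcet winner.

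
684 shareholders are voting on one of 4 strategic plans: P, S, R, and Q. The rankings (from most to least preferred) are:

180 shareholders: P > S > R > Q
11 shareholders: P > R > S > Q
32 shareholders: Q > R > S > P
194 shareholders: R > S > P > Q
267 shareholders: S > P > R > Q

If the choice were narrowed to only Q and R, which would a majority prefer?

R

Voters preferring Q to R: 32; preferring R to Q: 652.
R wins the head-to-head.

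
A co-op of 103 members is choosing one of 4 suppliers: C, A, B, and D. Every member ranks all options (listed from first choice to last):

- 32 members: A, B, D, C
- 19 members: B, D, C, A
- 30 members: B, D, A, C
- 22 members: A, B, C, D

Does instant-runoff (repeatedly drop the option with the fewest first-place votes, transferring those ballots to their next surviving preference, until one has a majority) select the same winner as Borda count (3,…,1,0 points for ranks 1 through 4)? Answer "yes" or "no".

Instant-runoff — R1 C 0, A 54, B 49, D 0 (A winner). Winner: A.
Borda — scores: C 41, A 192, B 255, D 130. Winner: B.
The two methods disagree.

no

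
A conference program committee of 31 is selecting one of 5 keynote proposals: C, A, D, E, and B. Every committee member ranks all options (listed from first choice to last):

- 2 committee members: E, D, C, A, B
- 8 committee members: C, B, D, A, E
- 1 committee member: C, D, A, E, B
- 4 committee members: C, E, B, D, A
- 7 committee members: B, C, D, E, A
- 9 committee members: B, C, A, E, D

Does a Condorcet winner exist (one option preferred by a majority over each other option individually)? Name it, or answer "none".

B

B vs C: 16–15 for B.
B vs A: 28–3 for B.
B vs D: 28–3 for B.
B vs E: 24–7 for B.
B beats every other option head-to-head.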